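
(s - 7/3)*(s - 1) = s^2 - 10*s/3 + 7/3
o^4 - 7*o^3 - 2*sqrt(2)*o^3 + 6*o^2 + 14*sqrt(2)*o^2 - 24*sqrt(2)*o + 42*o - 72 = (o - 4)*(o - 3)*(o - 3*sqrt(2))*(o + sqrt(2))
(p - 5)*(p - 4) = p^2 - 9*p + 20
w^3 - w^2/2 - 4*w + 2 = (w - 2)*(w - 1/2)*(w + 2)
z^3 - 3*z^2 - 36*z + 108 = (z - 6)*(z - 3)*(z + 6)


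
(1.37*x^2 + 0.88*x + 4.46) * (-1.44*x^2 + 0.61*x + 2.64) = -1.9728*x^4 - 0.4315*x^3 - 2.2688*x^2 + 5.0438*x + 11.7744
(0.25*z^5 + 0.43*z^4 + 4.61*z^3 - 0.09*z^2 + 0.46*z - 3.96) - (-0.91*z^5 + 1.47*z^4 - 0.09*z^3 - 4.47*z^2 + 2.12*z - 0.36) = 1.16*z^5 - 1.04*z^4 + 4.7*z^3 + 4.38*z^2 - 1.66*z - 3.6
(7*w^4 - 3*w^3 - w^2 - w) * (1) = 7*w^4 - 3*w^3 - w^2 - w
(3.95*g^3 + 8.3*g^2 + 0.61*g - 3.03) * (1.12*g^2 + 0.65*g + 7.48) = 4.424*g^5 + 11.8635*g^4 + 35.6242*g^3 + 59.0869*g^2 + 2.5933*g - 22.6644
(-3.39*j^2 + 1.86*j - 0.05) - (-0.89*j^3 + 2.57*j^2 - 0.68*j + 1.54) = 0.89*j^3 - 5.96*j^2 + 2.54*j - 1.59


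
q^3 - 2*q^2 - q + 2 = (q - 2)*(q - 1)*(q + 1)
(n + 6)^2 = n^2 + 12*n + 36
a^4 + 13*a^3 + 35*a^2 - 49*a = a*(a - 1)*(a + 7)^2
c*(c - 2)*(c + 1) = c^3 - c^2 - 2*c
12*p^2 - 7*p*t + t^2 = (-4*p + t)*(-3*p + t)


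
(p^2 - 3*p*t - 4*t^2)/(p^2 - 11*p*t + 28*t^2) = (p + t)/(p - 7*t)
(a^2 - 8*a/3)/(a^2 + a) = (a - 8/3)/(a + 1)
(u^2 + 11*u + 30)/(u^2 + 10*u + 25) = (u + 6)/(u + 5)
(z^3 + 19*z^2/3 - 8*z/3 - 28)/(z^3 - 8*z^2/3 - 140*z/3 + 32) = (3*z^2 + z - 14)/(3*z^2 - 26*z + 16)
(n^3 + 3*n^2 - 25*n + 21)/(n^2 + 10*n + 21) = (n^2 - 4*n + 3)/(n + 3)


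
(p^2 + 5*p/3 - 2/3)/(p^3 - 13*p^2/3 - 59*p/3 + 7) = (p + 2)/(p^2 - 4*p - 21)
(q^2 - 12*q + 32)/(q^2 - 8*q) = (q - 4)/q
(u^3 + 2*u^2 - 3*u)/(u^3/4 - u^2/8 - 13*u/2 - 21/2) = 8*u*(-u^2 - 2*u + 3)/(-2*u^3 + u^2 + 52*u + 84)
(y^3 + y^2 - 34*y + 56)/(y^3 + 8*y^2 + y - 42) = (y - 4)/(y + 3)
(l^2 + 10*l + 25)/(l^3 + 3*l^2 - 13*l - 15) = (l + 5)/(l^2 - 2*l - 3)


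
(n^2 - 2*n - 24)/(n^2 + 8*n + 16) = (n - 6)/(n + 4)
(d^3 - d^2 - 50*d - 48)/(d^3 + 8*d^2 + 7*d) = (d^2 - 2*d - 48)/(d*(d + 7))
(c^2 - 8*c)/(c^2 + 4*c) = (c - 8)/(c + 4)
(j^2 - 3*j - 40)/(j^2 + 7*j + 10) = (j - 8)/(j + 2)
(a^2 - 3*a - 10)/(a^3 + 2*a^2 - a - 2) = (a - 5)/(a^2 - 1)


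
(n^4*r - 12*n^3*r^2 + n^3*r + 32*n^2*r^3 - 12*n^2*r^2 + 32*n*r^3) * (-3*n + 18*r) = -3*n^5*r + 54*n^4*r^2 - 3*n^4*r - 312*n^3*r^3 + 54*n^3*r^2 + 576*n^2*r^4 - 312*n^2*r^3 + 576*n*r^4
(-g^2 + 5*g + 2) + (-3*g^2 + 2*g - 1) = -4*g^2 + 7*g + 1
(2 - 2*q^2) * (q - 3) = -2*q^3 + 6*q^2 + 2*q - 6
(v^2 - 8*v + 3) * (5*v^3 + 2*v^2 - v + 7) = 5*v^5 - 38*v^4 - 2*v^3 + 21*v^2 - 59*v + 21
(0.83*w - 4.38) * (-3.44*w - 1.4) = -2.8552*w^2 + 13.9052*w + 6.132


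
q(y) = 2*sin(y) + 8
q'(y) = 2*cos(y)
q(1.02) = 9.70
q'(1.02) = 1.05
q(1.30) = 9.93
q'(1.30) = 0.53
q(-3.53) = 8.76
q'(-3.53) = -1.85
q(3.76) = 6.84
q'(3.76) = -1.63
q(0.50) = 8.96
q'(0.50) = 1.76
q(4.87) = 6.02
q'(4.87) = 0.31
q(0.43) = 8.83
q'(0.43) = 1.82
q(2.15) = 9.67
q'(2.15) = -1.09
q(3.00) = 8.28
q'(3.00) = -1.98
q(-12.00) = 9.07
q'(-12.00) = 1.69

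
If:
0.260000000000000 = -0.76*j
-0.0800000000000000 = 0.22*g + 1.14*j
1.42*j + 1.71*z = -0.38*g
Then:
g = 1.41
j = -0.34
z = -0.03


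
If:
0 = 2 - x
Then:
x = 2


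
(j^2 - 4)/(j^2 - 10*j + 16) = (j + 2)/(j - 8)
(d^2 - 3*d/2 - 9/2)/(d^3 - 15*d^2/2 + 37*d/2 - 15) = (2*d + 3)/(2*d^2 - 9*d + 10)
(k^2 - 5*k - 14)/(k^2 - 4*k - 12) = (k - 7)/(k - 6)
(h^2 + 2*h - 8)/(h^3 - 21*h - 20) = (h - 2)/(h^2 - 4*h - 5)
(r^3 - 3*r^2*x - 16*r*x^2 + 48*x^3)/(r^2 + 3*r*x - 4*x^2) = (-r^2 + 7*r*x - 12*x^2)/(-r + x)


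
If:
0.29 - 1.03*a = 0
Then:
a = 0.28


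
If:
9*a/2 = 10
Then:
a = 20/9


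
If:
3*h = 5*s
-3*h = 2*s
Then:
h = 0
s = 0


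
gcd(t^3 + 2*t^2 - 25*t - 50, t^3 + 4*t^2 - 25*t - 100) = t^2 - 25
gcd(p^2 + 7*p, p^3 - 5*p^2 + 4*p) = p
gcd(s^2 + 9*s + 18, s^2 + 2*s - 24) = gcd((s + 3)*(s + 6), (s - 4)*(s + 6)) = s + 6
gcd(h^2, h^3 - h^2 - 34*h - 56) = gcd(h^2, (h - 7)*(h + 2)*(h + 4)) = 1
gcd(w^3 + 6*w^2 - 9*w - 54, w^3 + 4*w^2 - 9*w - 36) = w^2 - 9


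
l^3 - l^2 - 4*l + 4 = (l - 2)*(l - 1)*(l + 2)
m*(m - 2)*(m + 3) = m^3 + m^2 - 6*m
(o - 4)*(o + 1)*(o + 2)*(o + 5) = o^4 + 4*o^3 - 15*o^2 - 58*o - 40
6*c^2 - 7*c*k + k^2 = (-6*c + k)*(-c + k)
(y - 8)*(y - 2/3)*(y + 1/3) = y^3 - 25*y^2/3 + 22*y/9 + 16/9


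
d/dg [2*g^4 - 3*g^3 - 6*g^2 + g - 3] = 8*g^3 - 9*g^2 - 12*g + 1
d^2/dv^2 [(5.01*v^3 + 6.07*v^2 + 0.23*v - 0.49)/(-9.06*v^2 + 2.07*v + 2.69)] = (-552.57057*v^3 - 813.663702*v^2 - 306.287046*v - 57.201662)/(743.677416*v^6 - 509.739156*v^5 - 545.95107*v^4 + 293.823045*v^3 + 162.098055*v^2 - 44.936181*v - 19.465109)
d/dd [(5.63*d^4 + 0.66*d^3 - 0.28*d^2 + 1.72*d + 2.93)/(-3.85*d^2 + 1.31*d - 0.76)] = (-43.351*d^5 + 19.5849*d^4 - 15.386*d^3 + 4.7504*d^2 + 22.9866*d - 5.1455)/(14.8225*d^4 - 10.087*d^3 + 7.5681*d^2 - 1.9912*d + 0.5776)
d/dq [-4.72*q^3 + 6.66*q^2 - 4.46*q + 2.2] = -14.16*q^2 + 13.32*q - 4.46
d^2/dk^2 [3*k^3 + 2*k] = 18*k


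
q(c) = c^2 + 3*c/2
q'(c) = 2*c + 3/2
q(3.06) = 13.95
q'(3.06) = 7.62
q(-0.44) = -0.47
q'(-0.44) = 0.62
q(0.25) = 0.44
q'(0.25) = 2.00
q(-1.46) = -0.06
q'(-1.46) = -1.42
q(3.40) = 16.66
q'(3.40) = 8.30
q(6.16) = 47.19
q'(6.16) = 13.82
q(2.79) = 11.97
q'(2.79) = 7.08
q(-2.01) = 1.03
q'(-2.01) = -2.52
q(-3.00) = 4.50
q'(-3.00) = -4.50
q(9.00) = 94.50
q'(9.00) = 19.50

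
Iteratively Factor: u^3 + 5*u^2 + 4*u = (u + 4)*(u^2 + u) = u*(u + 4)*(u + 1)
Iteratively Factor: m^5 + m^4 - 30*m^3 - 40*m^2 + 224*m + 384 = (m + 3)*(m^4 - 2*m^3 - 24*m^2 + 32*m + 128) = (m + 2)*(m + 3)*(m^3 - 4*m^2 - 16*m + 64) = (m - 4)*(m + 2)*(m + 3)*(m^2 - 16) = (m - 4)^2*(m + 2)*(m + 3)*(m + 4)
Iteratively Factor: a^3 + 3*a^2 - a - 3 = (a - 1)*(a^2 + 4*a + 3) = (a - 1)*(a + 1)*(a + 3)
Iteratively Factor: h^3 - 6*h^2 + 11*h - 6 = (h - 1)*(h^2 - 5*h + 6) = (h - 3)*(h - 1)*(h - 2)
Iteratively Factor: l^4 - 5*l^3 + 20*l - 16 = (l - 4)*(l^3 - l^2 - 4*l + 4) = (l - 4)*(l - 2)*(l^2 + l - 2) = (l - 4)*(l - 2)*(l + 2)*(l - 1)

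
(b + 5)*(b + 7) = b^2 + 12*b + 35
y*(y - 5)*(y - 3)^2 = y^4 - 11*y^3 + 39*y^2 - 45*y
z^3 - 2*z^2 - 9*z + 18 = (z - 3)*(z - 2)*(z + 3)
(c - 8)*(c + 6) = c^2 - 2*c - 48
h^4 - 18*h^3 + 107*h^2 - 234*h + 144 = (h - 8)*(h - 6)*(h - 3)*(h - 1)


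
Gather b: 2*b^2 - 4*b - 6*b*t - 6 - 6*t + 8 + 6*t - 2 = 2*b^2 + b*(-6*t - 4)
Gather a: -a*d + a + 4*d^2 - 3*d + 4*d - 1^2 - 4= a*(1 - d) + 4*d^2 + d - 5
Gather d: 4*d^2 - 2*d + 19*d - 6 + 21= 4*d^2 + 17*d + 15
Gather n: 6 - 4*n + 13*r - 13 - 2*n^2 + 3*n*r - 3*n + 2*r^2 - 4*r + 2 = -2*n^2 + n*(3*r - 7) + 2*r^2 + 9*r - 5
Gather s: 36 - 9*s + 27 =63 - 9*s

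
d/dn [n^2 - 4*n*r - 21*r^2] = 2*n - 4*r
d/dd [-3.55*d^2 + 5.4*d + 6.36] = 5.4 - 7.1*d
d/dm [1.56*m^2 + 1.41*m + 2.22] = 3.12*m + 1.41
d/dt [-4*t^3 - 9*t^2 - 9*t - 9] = -12*t^2 - 18*t - 9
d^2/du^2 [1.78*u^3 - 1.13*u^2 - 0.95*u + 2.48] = 10.68*u - 2.26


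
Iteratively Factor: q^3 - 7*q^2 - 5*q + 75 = (q - 5)*(q^2 - 2*q - 15) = (q - 5)*(q + 3)*(q - 5)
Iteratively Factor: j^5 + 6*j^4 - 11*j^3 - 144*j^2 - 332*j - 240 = (j + 3)*(j^4 + 3*j^3 - 20*j^2 - 84*j - 80) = (j + 3)*(j + 4)*(j^3 - j^2 - 16*j - 20) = (j - 5)*(j + 3)*(j + 4)*(j^2 + 4*j + 4) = (j - 5)*(j + 2)*(j + 3)*(j + 4)*(j + 2)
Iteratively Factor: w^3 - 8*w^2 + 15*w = (w - 5)*(w^2 - 3*w) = w*(w - 5)*(w - 3)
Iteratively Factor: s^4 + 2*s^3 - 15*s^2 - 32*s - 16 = (s + 1)*(s^3 + s^2 - 16*s - 16) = (s + 1)^2*(s^2 - 16) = (s + 1)^2*(s + 4)*(s - 4)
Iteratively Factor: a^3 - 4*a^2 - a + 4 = (a - 1)*(a^2 - 3*a - 4) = (a - 4)*(a - 1)*(a + 1)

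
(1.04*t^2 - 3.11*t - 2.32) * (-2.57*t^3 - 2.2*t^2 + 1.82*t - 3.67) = -2.6728*t^5 + 5.7047*t^4 + 14.6972*t^3 - 4.373*t^2 + 7.1913*t + 8.5144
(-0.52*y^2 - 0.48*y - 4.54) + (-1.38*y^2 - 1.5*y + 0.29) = -1.9*y^2 - 1.98*y - 4.25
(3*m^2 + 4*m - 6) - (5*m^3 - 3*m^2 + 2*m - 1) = -5*m^3 + 6*m^2 + 2*m - 5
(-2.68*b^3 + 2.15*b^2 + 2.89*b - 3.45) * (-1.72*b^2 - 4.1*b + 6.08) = 4.6096*b^5 + 7.29*b^4 - 30.0802*b^3 + 7.157*b^2 + 31.7162*b - 20.976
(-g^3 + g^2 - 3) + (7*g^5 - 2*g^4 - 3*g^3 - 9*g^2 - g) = 7*g^5 - 2*g^4 - 4*g^3 - 8*g^2 - g - 3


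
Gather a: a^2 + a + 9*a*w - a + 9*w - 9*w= a^2 + 9*a*w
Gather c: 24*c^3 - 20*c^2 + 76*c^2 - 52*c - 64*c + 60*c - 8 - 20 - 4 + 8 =24*c^3 + 56*c^2 - 56*c - 24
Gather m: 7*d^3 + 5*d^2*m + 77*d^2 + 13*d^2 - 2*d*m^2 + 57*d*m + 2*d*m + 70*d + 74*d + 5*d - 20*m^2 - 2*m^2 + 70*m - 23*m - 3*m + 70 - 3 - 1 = 7*d^3 + 90*d^2 + 149*d + m^2*(-2*d - 22) + m*(5*d^2 + 59*d + 44) + 66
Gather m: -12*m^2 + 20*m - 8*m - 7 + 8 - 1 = -12*m^2 + 12*m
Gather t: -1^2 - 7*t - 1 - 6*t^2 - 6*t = -6*t^2 - 13*t - 2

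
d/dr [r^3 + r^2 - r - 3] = 3*r^2 + 2*r - 1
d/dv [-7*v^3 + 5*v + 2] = 5 - 21*v^2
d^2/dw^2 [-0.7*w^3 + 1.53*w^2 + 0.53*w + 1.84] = 3.06 - 4.2*w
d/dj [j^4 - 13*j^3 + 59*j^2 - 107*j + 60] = 4*j^3 - 39*j^2 + 118*j - 107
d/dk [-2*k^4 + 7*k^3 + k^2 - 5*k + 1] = -8*k^3 + 21*k^2 + 2*k - 5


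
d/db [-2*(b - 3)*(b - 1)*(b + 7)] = -6*b^2 - 12*b + 50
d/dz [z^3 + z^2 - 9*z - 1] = 3*z^2 + 2*z - 9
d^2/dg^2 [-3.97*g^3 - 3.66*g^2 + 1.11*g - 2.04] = -23.82*g - 7.32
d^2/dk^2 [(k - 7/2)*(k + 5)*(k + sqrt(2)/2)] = 6*k + sqrt(2) + 3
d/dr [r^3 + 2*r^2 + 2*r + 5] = 3*r^2 + 4*r + 2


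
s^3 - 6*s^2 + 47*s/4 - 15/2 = (s - 5/2)*(s - 2)*(s - 3/2)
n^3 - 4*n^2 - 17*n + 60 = (n - 5)*(n - 3)*(n + 4)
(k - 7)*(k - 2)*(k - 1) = k^3 - 10*k^2 + 23*k - 14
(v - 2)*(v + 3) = v^2 + v - 6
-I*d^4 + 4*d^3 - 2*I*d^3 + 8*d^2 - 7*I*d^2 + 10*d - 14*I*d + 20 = (d + 2)*(d - 2*I)*(d + 5*I)*(-I*d + 1)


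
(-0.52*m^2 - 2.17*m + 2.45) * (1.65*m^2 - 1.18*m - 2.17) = -0.858*m^4 - 2.9669*m^3 + 7.7315*m^2 + 1.8179*m - 5.3165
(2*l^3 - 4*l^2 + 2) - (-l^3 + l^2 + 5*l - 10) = 3*l^3 - 5*l^2 - 5*l + 12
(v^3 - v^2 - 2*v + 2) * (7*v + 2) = 7*v^4 - 5*v^3 - 16*v^2 + 10*v + 4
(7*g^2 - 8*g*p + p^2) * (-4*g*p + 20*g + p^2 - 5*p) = -28*g^3*p + 140*g^3 + 39*g^2*p^2 - 195*g^2*p - 12*g*p^3 + 60*g*p^2 + p^4 - 5*p^3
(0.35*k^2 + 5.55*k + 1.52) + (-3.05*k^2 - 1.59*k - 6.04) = -2.7*k^2 + 3.96*k - 4.52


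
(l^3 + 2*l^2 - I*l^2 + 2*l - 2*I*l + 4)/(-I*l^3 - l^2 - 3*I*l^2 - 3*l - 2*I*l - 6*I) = I*(l + 2)/(l + 3)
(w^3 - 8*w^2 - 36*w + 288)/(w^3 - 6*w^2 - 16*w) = (w^2 - 36)/(w*(w + 2))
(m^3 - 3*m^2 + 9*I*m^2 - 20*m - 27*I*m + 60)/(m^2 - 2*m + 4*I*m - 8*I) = (m^2 + m*(-3 + 5*I) - 15*I)/(m - 2)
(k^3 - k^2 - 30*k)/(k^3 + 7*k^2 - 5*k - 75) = k*(k - 6)/(k^2 + 2*k - 15)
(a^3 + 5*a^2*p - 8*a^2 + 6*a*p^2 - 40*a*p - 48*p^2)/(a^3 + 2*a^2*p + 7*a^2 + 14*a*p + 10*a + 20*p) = (a^2 + 3*a*p - 8*a - 24*p)/(a^2 + 7*a + 10)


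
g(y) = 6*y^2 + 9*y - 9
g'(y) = 12*y + 9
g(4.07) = 127.02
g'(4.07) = 57.84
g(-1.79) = -5.89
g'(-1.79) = -12.48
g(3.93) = 119.04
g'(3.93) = 56.16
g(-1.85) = -5.12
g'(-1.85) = -13.20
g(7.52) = 397.98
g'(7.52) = 99.24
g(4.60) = 159.36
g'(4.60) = 64.20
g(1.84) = 27.87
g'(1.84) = 31.08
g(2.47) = 49.84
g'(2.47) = 38.64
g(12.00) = 963.00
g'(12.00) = 153.00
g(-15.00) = 1206.00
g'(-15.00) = -171.00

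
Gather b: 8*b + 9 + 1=8*b + 10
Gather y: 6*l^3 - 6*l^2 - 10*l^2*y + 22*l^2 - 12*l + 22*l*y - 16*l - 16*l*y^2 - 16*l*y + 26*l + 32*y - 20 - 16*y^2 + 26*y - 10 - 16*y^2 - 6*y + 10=6*l^3 + 16*l^2 - 2*l + y^2*(-16*l - 32) + y*(-10*l^2 + 6*l + 52) - 20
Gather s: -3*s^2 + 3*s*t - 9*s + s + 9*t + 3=-3*s^2 + s*(3*t - 8) + 9*t + 3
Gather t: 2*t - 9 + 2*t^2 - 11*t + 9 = 2*t^2 - 9*t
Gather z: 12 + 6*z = 6*z + 12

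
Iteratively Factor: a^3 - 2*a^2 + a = (a - 1)*(a^2 - a) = a*(a - 1)*(a - 1)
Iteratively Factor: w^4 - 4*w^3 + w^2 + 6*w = (w - 3)*(w^3 - w^2 - 2*w) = (w - 3)*(w + 1)*(w^2 - 2*w) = (w - 3)*(w - 2)*(w + 1)*(w)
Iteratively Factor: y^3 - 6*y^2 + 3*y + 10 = (y + 1)*(y^2 - 7*y + 10) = (y - 2)*(y + 1)*(y - 5)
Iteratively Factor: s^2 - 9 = (s + 3)*(s - 3)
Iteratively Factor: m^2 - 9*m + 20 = (m - 4)*(m - 5)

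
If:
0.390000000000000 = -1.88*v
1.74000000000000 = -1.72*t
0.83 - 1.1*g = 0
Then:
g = 0.75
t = -1.01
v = -0.21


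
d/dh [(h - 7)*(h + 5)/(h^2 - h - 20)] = (h^2 + 30*h + 5)/(h^4 - 2*h^3 - 39*h^2 + 40*h + 400)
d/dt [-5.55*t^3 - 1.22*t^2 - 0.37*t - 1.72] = -16.65*t^2 - 2.44*t - 0.37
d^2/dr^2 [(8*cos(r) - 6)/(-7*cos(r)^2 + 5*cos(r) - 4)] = 4*(-1764*(1 - cos(2*r))^2*cos(r) + 448*(1 - cos(2*r))^2 + 2455*cos(r) - 654*cos(2*r) - 819*cos(3*r) + 392*cos(5*r) - 1734)/(10*cos(r) - 7*cos(2*r) - 15)^3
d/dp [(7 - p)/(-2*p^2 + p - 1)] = (2*p^2 - p - (p - 7)*(4*p - 1) + 1)/(2*p^2 - p + 1)^2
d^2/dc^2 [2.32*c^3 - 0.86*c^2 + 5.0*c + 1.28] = 13.92*c - 1.72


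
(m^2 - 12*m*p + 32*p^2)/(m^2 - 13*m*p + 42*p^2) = (m^2 - 12*m*p + 32*p^2)/(m^2 - 13*m*p + 42*p^2)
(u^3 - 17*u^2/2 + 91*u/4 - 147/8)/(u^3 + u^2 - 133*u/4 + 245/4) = (4*u^2 - 20*u + 21)/(2*(2*u^2 + 9*u - 35))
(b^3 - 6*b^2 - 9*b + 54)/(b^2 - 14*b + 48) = (b^2 - 9)/(b - 8)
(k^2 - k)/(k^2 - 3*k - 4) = k*(1 - k)/(-k^2 + 3*k + 4)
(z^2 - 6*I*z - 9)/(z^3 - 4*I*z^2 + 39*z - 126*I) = (z - 3*I)/(z^2 - I*z + 42)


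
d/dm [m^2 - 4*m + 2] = 2*m - 4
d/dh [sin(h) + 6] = cos(h)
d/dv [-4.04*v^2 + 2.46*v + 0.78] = 2.46 - 8.08*v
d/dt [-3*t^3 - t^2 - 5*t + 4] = -9*t^2 - 2*t - 5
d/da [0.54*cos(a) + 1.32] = -0.54*sin(a)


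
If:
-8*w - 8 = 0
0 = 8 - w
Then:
No Solution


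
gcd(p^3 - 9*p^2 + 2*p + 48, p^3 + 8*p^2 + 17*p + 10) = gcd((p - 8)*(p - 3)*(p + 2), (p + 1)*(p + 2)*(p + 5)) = p + 2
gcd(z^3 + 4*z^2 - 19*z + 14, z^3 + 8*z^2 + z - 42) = z^2 + 5*z - 14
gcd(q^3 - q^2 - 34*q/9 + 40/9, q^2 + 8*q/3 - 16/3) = q - 4/3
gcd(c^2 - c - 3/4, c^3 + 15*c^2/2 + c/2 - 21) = c - 3/2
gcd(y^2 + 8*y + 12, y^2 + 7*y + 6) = y + 6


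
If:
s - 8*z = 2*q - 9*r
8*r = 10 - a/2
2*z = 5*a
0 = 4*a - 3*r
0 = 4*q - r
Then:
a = 60/67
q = 20/67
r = 80/67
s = 520/67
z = 150/67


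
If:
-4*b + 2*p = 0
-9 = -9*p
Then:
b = 1/2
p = 1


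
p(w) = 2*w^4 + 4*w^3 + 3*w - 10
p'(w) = 8*w^3 + 12*w^2 + 3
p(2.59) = 157.26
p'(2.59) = 222.49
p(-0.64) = -12.63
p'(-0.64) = 5.82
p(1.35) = 10.53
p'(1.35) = 44.55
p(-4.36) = 368.12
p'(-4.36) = -431.94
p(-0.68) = -12.87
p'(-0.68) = 6.03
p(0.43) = -8.32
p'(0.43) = 5.85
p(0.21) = -9.33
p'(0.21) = 3.60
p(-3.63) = 135.04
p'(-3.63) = -221.53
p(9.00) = 16055.00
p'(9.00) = 6807.00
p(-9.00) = 10169.00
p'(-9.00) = -4857.00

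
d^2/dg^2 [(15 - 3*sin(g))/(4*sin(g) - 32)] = 9*(sin(g)^2 + 8*sin(g) - 2)/(4*(sin(g) - 8)^3)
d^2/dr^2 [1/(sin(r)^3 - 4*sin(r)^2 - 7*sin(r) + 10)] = (-9*sin(r)^5 + 35*sin(r)^4 - 3*sin(r)^3 - 61*sin(r)^2 - 216*sin(r) - 178)/((sin(r) - 5)^3*(sin(r) - 1)^2*(sin(r) + 2)^3)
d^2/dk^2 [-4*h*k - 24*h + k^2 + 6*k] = 2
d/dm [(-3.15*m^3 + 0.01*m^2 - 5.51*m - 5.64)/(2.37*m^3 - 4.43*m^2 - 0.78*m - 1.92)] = (13.9308*m^4 + 31.0314*m^3 + 33.8273*m^2 - 50.0088*m + 6.18)/(5.6169*m^6 - 20.9982*m^5 + 15.9277*m^4 - 2.19*m^3 + 17.6196*m^2 + 2.9952*m + 3.6864)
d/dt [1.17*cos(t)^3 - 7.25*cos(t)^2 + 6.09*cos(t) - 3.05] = (-3.51*cos(t)^2 + 14.5*cos(t) - 6.09)*sin(t)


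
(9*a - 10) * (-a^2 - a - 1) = -9*a^3 + a^2 + a + 10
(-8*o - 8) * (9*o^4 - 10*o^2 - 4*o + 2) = -72*o^5 - 72*o^4 + 80*o^3 + 112*o^2 + 16*o - 16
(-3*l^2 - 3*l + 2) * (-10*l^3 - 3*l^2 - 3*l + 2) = 30*l^5 + 39*l^4 - 2*l^3 - 3*l^2 - 12*l + 4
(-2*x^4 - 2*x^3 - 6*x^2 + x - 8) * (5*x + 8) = -10*x^5 - 26*x^4 - 46*x^3 - 43*x^2 - 32*x - 64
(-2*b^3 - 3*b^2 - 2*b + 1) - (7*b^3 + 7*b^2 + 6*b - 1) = -9*b^3 - 10*b^2 - 8*b + 2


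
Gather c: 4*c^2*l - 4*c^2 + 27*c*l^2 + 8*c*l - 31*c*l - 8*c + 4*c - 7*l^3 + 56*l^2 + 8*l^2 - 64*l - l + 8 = c^2*(4*l - 4) + c*(27*l^2 - 23*l - 4) - 7*l^3 + 64*l^2 - 65*l + 8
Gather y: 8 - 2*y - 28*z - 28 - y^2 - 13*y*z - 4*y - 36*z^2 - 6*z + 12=-y^2 + y*(-13*z - 6) - 36*z^2 - 34*z - 8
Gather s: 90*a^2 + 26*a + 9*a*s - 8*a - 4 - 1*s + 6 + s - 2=90*a^2 + 9*a*s + 18*a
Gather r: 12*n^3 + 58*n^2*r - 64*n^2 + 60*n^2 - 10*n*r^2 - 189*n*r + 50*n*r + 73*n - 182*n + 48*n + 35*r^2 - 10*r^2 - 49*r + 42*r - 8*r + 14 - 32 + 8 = 12*n^3 - 4*n^2 - 61*n + r^2*(25 - 10*n) + r*(58*n^2 - 139*n - 15) - 10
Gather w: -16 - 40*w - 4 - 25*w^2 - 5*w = -25*w^2 - 45*w - 20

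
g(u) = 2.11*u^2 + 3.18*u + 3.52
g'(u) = 4.22*u + 3.18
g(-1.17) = 2.69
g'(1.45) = 9.30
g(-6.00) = 60.40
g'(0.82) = 6.64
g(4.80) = 67.40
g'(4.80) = 23.44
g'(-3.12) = -9.99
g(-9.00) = 145.81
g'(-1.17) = -1.76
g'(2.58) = 14.07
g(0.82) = 7.55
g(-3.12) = 14.14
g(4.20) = 54.10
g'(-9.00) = -34.80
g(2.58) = 25.77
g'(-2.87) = -8.93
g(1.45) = 12.57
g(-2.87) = 11.77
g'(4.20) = 20.90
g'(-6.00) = -22.14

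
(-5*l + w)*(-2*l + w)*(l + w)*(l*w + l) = 10*l^4*w + 10*l^4 + 3*l^3*w^2 + 3*l^3*w - 6*l^2*w^3 - 6*l^2*w^2 + l*w^4 + l*w^3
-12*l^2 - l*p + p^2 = (-4*l + p)*(3*l + p)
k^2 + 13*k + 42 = (k + 6)*(k + 7)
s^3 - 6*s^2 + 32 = (s - 4)^2*(s + 2)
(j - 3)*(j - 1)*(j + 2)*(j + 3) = j^4 + j^3 - 11*j^2 - 9*j + 18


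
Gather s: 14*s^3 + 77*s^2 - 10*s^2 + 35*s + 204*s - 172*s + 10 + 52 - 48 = 14*s^3 + 67*s^2 + 67*s + 14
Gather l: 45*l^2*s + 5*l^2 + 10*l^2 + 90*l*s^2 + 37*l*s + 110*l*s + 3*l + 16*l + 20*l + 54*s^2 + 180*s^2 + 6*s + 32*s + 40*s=l^2*(45*s + 15) + l*(90*s^2 + 147*s + 39) + 234*s^2 + 78*s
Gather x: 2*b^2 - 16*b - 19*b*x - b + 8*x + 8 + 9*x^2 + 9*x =2*b^2 - 17*b + 9*x^2 + x*(17 - 19*b) + 8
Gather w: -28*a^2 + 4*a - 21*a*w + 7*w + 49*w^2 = -28*a^2 + 4*a + 49*w^2 + w*(7 - 21*a)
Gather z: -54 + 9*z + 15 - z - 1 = 8*z - 40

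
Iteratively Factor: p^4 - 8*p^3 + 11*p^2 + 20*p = (p + 1)*(p^3 - 9*p^2 + 20*p) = (p - 5)*(p + 1)*(p^2 - 4*p) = (p - 5)*(p - 4)*(p + 1)*(p)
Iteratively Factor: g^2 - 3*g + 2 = (g - 2)*(g - 1)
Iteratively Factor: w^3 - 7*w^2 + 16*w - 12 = (w - 2)*(w^2 - 5*w + 6) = (w - 3)*(w - 2)*(w - 2)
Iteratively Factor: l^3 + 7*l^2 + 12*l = (l)*(l^2 + 7*l + 12) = l*(l + 3)*(l + 4)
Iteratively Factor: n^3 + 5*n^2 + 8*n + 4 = (n + 2)*(n^2 + 3*n + 2) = (n + 2)^2*(n + 1)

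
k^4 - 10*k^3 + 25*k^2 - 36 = (k - 6)*(k - 3)*(k - 2)*(k + 1)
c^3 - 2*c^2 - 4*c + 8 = (c - 2)^2*(c + 2)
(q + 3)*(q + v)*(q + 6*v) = q^3 + 7*q^2*v + 3*q^2 + 6*q*v^2 + 21*q*v + 18*v^2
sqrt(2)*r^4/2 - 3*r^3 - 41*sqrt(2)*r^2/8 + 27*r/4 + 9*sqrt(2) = (r - 3/2)*(r + 3/2)*(r - 4*sqrt(2))*(sqrt(2)*r/2 + 1)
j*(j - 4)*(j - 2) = j^3 - 6*j^2 + 8*j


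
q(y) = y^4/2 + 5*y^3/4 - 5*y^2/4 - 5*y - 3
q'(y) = 2*y^3 + 15*y^2/4 - 5*y/2 - 5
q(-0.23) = -1.93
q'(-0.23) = -4.25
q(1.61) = -5.71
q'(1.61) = 9.04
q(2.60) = 20.37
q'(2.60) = 49.00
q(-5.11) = 164.04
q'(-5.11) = -161.17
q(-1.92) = -0.06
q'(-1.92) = -0.53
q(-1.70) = -0.08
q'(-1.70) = 0.26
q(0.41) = -5.16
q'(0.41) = -5.26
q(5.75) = 711.12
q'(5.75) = 484.83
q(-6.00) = 360.00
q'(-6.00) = -287.00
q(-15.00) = 20884.50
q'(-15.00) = -5873.75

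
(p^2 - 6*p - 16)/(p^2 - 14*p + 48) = (p + 2)/(p - 6)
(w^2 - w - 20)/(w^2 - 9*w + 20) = (w + 4)/(w - 4)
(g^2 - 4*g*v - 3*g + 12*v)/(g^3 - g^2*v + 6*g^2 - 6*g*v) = (g^2 - 4*g*v - 3*g + 12*v)/(g*(g^2 - g*v + 6*g - 6*v))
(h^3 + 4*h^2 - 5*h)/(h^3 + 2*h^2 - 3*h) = (h + 5)/(h + 3)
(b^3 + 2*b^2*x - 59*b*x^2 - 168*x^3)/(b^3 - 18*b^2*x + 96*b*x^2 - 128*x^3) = (b^2 + 10*b*x + 21*x^2)/(b^2 - 10*b*x + 16*x^2)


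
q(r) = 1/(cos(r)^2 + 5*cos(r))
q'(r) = (2*sin(r)*cos(r) + 5*sin(r))/(cos(r)^2 + 5*cos(r))^2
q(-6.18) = 0.17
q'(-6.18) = 0.02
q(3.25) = -0.25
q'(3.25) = -0.02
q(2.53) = -0.29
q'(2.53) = 0.16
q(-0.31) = 0.18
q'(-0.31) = -0.07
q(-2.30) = -0.35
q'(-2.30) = -0.33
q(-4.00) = -0.35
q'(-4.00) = 0.35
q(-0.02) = 0.17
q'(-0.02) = -0.00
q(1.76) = -1.10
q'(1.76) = 5.54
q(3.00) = -0.25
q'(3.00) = 0.03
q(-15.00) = -0.31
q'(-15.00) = -0.22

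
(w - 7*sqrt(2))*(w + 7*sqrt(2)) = w^2 - 98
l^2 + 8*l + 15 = (l + 3)*(l + 5)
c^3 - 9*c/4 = c*(c - 3/2)*(c + 3/2)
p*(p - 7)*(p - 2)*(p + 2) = p^4 - 7*p^3 - 4*p^2 + 28*p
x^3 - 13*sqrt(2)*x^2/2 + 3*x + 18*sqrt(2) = (x - 6*sqrt(2))*(x - 3*sqrt(2)/2)*(x + sqrt(2))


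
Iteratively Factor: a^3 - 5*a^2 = (a)*(a^2 - 5*a) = a^2*(a - 5)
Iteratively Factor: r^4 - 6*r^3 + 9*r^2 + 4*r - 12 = (r - 3)*(r^3 - 3*r^2 + 4) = (r - 3)*(r - 2)*(r^2 - r - 2) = (r - 3)*(r - 2)^2*(r + 1)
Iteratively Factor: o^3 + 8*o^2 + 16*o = (o + 4)*(o^2 + 4*o) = (o + 4)^2*(o)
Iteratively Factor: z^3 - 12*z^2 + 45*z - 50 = (z - 5)*(z^2 - 7*z + 10) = (z - 5)*(z - 2)*(z - 5)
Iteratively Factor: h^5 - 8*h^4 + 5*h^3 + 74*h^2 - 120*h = (h)*(h^4 - 8*h^3 + 5*h^2 + 74*h - 120) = h*(h - 5)*(h^3 - 3*h^2 - 10*h + 24) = h*(h - 5)*(h - 4)*(h^2 + h - 6) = h*(h - 5)*(h - 4)*(h - 2)*(h + 3)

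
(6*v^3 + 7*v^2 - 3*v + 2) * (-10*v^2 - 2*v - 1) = -60*v^5 - 82*v^4 + 10*v^3 - 21*v^2 - v - 2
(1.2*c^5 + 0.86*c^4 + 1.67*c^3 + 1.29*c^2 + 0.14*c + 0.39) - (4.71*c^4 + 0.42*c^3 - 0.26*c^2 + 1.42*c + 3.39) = 1.2*c^5 - 3.85*c^4 + 1.25*c^3 + 1.55*c^2 - 1.28*c - 3.0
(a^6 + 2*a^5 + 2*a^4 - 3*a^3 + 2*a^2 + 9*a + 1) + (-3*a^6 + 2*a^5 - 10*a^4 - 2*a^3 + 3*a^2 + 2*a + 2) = -2*a^6 + 4*a^5 - 8*a^4 - 5*a^3 + 5*a^2 + 11*a + 3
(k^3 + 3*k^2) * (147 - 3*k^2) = -3*k^5 - 9*k^4 + 147*k^3 + 441*k^2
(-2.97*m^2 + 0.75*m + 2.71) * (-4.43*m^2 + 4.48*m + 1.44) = 13.1571*m^4 - 16.6281*m^3 - 12.9221*m^2 + 13.2208*m + 3.9024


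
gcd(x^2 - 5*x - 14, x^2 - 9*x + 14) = x - 7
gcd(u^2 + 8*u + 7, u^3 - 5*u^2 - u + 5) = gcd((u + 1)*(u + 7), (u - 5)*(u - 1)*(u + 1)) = u + 1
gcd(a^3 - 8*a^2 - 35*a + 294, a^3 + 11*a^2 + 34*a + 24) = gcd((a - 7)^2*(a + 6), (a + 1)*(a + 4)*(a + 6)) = a + 6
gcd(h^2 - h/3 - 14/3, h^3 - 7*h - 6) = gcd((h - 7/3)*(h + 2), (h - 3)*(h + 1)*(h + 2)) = h + 2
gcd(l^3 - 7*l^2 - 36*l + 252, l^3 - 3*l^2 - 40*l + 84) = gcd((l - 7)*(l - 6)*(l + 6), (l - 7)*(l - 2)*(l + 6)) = l^2 - l - 42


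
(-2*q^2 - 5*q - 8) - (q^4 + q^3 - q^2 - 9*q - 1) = -q^4 - q^3 - q^2 + 4*q - 7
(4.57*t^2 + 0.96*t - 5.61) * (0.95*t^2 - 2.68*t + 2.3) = 4.3415*t^4 - 11.3356*t^3 + 2.6087*t^2 + 17.2428*t - 12.903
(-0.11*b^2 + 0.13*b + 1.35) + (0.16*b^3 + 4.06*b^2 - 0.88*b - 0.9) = 0.16*b^3 + 3.95*b^2 - 0.75*b + 0.45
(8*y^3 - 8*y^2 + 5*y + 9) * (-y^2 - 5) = -8*y^5 + 8*y^4 - 45*y^3 + 31*y^2 - 25*y - 45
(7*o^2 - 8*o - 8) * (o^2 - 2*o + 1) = 7*o^4 - 22*o^3 + 15*o^2 + 8*o - 8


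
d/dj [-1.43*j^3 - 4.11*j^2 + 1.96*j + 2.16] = -4.29*j^2 - 8.22*j + 1.96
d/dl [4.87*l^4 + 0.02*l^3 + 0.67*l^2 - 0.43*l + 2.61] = 19.48*l^3 + 0.06*l^2 + 1.34*l - 0.43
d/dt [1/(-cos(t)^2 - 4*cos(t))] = -2*(cos(t) + 2)*sin(t)/((cos(t) + 4)^2*cos(t)^2)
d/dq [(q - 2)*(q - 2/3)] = 2*q - 8/3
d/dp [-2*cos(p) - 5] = 2*sin(p)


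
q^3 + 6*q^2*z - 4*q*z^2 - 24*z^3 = (q - 2*z)*(q + 2*z)*(q + 6*z)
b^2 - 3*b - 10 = (b - 5)*(b + 2)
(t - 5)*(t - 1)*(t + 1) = t^3 - 5*t^2 - t + 5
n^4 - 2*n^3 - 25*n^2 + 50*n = n*(n - 5)*(n - 2)*(n + 5)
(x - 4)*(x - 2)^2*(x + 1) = x^4 - 7*x^3 + 12*x^2 + 4*x - 16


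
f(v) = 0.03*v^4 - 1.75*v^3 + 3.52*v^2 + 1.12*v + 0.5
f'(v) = 0.12*v^3 - 5.25*v^2 + 7.04*v + 1.12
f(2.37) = 0.58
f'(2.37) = -10.09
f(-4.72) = 272.54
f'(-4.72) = -161.69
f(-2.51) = 48.73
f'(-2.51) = -51.52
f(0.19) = 0.83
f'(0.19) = 2.27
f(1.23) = 4.02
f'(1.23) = 2.06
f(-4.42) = 226.88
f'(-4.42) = -142.93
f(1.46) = 4.33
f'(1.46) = 0.58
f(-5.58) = 436.98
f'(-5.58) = -222.48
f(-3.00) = 78.50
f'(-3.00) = -70.49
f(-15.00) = 8200.70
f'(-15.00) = -1690.73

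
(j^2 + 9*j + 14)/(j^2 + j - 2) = (j + 7)/(j - 1)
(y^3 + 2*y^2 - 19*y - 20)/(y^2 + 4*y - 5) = (y^2 - 3*y - 4)/(y - 1)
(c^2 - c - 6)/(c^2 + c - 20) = (c^2 - c - 6)/(c^2 + c - 20)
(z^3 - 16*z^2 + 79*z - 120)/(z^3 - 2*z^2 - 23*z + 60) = (z^2 - 13*z + 40)/(z^2 + z - 20)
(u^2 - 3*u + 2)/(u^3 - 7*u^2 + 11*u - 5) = (u - 2)/(u^2 - 6*u + 5)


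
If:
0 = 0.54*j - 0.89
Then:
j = 1.65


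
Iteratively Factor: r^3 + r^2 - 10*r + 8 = (r + 4)*(r^2 - 3*r + 2) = (r - 2)*(r + 4)*(r - 1)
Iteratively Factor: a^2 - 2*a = (a - 2)*(a)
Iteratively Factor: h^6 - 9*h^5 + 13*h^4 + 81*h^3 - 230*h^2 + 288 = (h - 3)*(h^5 - 6*h^4 - 5*h^3 + 66*h^2 - 32*h - 96) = (h - 3)*(h - 2)*(h^4 - 4*h^3 - 13*h^2 + 40*h + 48) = (h - 3)*(h - 2)*(h + 3)*(h^3 - 7*h^2 + 8*h + 16) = (h - 4)*(h - 3)*(h - 2)*(h + 3)*(h^2 - 3*h - 4) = (h - 4)*(h - 3)*(h - 2)*(h + 1)*(h + 3)*(h - 4)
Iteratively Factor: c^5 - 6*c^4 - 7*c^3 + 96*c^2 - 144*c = (c - 4)*(c^4 - 2*c^3 - 15*c^2 + 36*c) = (c - 4)*(c - 3)*(c^3 + c^2 - 12*c) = c*(c - 4)*(c - 3)*(c^2 + c - 12) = c*(c - 4)*(c - 3)^2*(c + 4)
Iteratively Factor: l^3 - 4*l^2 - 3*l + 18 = (l - 3)*(l^2 - l - 6) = (l - 3)^2*(l + 2)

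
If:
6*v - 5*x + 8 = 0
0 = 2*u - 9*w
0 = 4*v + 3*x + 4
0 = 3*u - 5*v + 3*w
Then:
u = -30/19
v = -22/19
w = -20/57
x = 4/19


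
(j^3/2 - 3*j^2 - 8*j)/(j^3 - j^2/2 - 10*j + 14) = j*(j^2 - 6*j - 16)/(2*j^3 - j^2 - 20*j + 28)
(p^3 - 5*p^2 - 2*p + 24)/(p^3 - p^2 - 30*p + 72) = (p + 2)/(p + 6)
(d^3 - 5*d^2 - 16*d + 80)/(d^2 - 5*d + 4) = (d^2 - d - 20)/(d - 1)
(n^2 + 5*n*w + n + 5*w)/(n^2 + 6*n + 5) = (n + 5*w)/(n + 5)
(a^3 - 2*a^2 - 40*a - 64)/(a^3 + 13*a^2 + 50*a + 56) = (a - 8)/(a + 7)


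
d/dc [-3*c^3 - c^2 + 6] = c*(-9*c - 2)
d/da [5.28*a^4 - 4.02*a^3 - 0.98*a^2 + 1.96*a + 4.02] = 21.12*a^3 - 12.06*a^2 - 1.96*a + 1.96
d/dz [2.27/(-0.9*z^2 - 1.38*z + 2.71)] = (4.086*z + 3.1326)/(0.9*z^2 + 1.38*z - 2.71)^2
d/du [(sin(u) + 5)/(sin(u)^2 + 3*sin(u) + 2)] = (-10*sin(u) + cos(u)^2 - 14)*cos(u)/(sin(u)^2 + 3*sin(u) + 2)^2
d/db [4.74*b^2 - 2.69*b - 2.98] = 9.48*b - 2.69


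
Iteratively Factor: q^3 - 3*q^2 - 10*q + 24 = (q - 2)*(q^2 - q - 12) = (q - 4)*(q - 2)*(q + 3)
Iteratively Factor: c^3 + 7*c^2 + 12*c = (c + 4)*(c^2 + 3*c) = (c + 3)*(c + 4)*(c)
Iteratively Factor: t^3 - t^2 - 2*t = (t - 2)*(t^2 + t) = t*(t - 2)*(t + 1)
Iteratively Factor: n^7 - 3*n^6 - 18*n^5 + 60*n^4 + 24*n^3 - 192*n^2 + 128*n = (n + 4)*(n^6 - 7*n^5 + 10*n^4 + 20*n^3 - 56*n^2 + 32*n) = (n - 1)*(n + 4)*(n^5 - 6*n^4 + 4*n^3 + 24*n^2 - 32*n) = (n - 2)*(n - 1)*(n + 4)*(n^4 - 4*n^3 - 4*n^2 + 16*n) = n*(n - 2)*(n - 1)*(n + 4)*(n^3 - 4*n^2 - 4*n + 16) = n*(n - 2)^2*(n - 1)*(n + 4)*(n^2 - 2*n - 8) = n*(n - 4)*(n - 2)^2*(n - 1)*(n + 4)*(n + 2)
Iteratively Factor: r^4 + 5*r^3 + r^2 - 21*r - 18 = (r + 1)*(r^3 + 4*r^2 - 3*r - 18) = (r + 1)*(r + 3)*(r^2 + r - 6) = (r + 1)*(r + 3)^2*(r - 2)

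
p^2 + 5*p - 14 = (p - 2)*(p + 7)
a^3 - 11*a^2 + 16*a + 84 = (a - 7)*(a - 6)*(a + 2)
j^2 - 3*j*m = j*(j - 3*m)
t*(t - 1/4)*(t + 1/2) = t^3 + t^2/4 - t/8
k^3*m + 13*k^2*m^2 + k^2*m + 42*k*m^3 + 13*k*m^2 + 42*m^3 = (k + 6*m)*(k + 7*m)*(k*m + m)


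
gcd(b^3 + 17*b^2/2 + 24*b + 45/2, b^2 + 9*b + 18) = b + 3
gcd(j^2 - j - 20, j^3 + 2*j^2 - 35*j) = j - 5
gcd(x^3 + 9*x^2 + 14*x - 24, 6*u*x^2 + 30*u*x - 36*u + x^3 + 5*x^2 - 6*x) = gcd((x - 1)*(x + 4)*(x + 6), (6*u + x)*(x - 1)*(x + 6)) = x^2 + 5*x - 6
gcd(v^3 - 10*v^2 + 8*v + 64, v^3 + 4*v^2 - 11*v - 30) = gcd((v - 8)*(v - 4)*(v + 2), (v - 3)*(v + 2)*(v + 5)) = v + 2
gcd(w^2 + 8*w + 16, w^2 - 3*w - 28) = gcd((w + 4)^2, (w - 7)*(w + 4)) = w + 4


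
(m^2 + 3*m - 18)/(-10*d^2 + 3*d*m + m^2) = (m^2 + 3*m - 18)/(-10*d^2 + 3*d*m + m^2)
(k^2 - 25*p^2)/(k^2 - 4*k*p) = (k^2 - 25*p^2)/(k*(k - 4*p))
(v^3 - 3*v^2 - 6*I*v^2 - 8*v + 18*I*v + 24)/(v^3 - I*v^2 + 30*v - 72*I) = (v^2 - v*(3 + 2*I) + 6*I)/(v^2 + 3*I*v + 18)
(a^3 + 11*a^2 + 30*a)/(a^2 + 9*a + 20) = a*(a + 6)/(a + 4)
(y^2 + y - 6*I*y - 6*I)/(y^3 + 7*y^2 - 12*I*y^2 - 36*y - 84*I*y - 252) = (y + 1)/(y^2 + y*(7 - 6*I) - 42*I)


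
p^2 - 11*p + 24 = (p - 8)*(p - 3)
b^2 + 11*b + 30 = (b + 5)*(b + 6)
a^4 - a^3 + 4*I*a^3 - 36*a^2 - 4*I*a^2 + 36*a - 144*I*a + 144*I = (a - 6)*(a - 1)*(a + 6)*(a + 4*I)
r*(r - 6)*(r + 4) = r^3 - 2*r^2 - 24*r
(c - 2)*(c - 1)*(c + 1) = c^3 - 2*c^2 - c + 2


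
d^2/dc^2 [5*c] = 0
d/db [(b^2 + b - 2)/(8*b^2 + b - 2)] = 7*b*(4 - b)/(64*b^4 + 16*b^3 - 31*b^2 - 4*b + 4)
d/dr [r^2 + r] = 2*r + 1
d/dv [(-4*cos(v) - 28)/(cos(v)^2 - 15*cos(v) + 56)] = 4*(sin(v)^2 - 14*cos(v) + 160)*sin(v)/(cos(v)^2 - 15*cos(v) + 56)^2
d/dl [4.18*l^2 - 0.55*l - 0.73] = 8.36*l - 0.55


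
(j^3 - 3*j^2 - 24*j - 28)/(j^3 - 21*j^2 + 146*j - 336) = (j^2 + 4*j + 4)/(j^2 - 14*j + 48)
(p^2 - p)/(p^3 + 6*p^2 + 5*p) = (p - 1)/(p^2 + 6*p + 5)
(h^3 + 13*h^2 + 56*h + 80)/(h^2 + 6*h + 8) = (h^2 + 9*h + 20)/(h + 2)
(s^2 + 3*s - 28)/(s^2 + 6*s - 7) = (s - 4)/(s - 1)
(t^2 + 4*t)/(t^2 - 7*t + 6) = t*(t + 4)/(t^2 - 7*t + 6)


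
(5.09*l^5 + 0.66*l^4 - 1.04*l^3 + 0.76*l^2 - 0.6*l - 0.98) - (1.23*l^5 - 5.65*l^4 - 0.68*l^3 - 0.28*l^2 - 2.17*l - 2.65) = 3.86*l^5 + 6.31*l^4 - 0.36*l^3 + 1.04*l^2 + 1.57*l + 1.67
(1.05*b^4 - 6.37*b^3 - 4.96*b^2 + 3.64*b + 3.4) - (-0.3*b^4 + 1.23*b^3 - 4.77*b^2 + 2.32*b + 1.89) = 1.35*b^4 - 7.6*b^3 - 0.19*b^2 + 1.32*b + 1.51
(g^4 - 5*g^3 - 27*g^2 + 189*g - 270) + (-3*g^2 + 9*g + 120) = g^4 - 5*g^3 - 30*g^2 + 198*g - 150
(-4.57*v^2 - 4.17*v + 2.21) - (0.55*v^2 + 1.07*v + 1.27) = -5.12*v^2 - 5.24*v + 0.94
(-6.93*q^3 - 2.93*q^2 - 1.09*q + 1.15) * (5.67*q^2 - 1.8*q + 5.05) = -39.2931*q^5 - 4.1391*q^4 - 35.9028*q^3 - 6.314*q^2 - 7.5745*q + 5.8075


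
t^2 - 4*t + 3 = (t - 3)*(t - 1)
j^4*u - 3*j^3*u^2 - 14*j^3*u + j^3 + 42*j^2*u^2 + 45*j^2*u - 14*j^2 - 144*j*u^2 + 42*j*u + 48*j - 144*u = (j - 8)*(j - 6)*(j - 3*u)*(j*u + 1)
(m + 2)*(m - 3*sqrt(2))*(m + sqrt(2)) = m^3 - 2*sqrt(2)*m^2 + 2*m^2 - 6*m - 4*sqrt(2)*m - 12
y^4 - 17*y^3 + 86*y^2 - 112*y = y*(y - 8)*(y - 7)*(y - 2)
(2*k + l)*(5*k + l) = 10*k^2 + 7*k*l + l^2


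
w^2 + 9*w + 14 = (w + 2)*(w + 7)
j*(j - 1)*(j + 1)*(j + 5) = j^4 + 5*j^3 - j^2 - 5*j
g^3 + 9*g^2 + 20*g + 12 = (g + 1)*(g + 2)*(g + 6)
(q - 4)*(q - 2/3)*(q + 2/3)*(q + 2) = q^4 - 2*q^3 - 76*q^2/9 + 8*q/9 + 32/9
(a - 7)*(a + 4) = a^2 - 3*a - 28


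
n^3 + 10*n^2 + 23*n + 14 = (n + 1)*(n + 2)*(n + 7)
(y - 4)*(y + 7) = y^2 + 3*y - 28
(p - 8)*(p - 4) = p^2 - 12*p + 32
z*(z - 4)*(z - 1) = z^3 - 5*z^2 + 4*z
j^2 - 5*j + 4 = (j - 4)*(j - 1)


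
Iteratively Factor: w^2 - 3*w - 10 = (w + 2)*(w - 5)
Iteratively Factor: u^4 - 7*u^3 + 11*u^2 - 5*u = (u - 5)*(u^3 - 2*u^2 + u) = (u - 5)*(u - 1)*(u^2 - u) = u*(u - 5)*(u - 1)*(u - 1)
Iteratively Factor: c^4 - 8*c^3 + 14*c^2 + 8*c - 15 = (c - 3)*(c^3 - 5*c^2 - c + 5) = (c - 3)*(c - 1)*(c^2 - 4*c - 5) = (c - 3)*(c - 1)*(c + 1)*(c - 5)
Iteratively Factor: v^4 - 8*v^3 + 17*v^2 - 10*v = (v - 1)*(v^3 - 7*v^2 + 10*v) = (v - 5)*(v - 1)*(v^2 - 2*v) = v*(v - 5)*(v - 1)*(v - 2)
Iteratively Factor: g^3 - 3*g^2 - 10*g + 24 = (g + 3)*(g^2 - 6*g + 8) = (g - 2)*(g + 3)*(g - 4)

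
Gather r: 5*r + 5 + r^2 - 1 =r^2 + 5*r + 4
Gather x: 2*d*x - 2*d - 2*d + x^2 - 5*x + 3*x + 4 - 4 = -4*d + x^2 + x*(2*d - 2)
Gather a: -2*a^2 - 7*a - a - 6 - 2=-2*a^2 - 8*a - 8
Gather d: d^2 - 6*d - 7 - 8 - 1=d^2 - 6*d - 16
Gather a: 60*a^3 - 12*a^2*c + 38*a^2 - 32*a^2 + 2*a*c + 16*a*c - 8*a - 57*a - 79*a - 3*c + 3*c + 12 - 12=60*a^3 + a^2*(6 - 12*c) + a*(18*c - 144)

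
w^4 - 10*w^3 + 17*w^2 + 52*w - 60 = (w - 6)*(w - 5)*(w - 1)*(w + 2)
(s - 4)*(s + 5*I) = s^2 - 4*s + 5*I*s - 20*I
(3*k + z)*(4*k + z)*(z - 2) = 12*k^2*z - 24*k^2 + 7*k*z^2 - 14*k*z + z^3 - 2*z^2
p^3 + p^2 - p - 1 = (p - 1)*(p + 1)^2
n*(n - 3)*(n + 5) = n^3 + 2*n^2 - 15*n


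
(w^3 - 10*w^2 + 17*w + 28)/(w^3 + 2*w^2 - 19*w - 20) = (w - 7)/(w + 5)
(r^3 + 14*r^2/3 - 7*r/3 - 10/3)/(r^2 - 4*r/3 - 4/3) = (r^2 + 4*r - 5)/(r - 2)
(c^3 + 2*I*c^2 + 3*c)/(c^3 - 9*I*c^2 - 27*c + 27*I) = c*(c^2 + 2*I*c + 3)/(c^3 - 9*I*c^2 - 27*c + 27*I)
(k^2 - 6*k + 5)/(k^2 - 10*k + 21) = (k^2 - 6*k + 5)/(k^2 - 10*k + 21)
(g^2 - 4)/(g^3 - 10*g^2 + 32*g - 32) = (g + 2)/(g^2 - 8*g + 16)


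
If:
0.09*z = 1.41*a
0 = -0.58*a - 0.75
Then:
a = -1.29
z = -20.26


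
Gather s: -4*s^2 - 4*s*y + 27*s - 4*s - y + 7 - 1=-4*s^2 + s*(23 - 4*y) - y + 6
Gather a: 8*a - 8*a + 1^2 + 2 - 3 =0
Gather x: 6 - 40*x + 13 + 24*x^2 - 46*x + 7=24*x^2 - 86*x + 26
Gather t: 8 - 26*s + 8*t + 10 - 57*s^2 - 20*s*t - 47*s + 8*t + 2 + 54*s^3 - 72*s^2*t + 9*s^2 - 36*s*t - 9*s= 54*s^3 - 48*s^2 - 82*s + t*(-72*s^2 - 56*s + 16) + 20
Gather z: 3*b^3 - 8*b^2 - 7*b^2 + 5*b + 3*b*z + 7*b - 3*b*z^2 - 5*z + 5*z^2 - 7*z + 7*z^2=3*b^3 - 15*b^2 + 12*b + z^2*(12 - 3*b) + z*(3*b - 12)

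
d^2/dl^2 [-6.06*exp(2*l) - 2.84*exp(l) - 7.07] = (-24.24*exp(l) - 2.84)*exp(l)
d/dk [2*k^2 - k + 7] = 4*k - 1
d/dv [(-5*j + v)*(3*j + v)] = -2*j + 2*v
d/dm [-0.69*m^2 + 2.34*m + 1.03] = 2.34 - 1.38*m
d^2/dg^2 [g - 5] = 0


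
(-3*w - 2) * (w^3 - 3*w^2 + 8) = -3*w^4 + 7*w^3 + 6*w^2 - 24*w - 16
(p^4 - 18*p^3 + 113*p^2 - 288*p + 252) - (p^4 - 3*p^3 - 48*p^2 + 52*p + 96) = -15*p^3 + 161*p^2 - 340*p + 156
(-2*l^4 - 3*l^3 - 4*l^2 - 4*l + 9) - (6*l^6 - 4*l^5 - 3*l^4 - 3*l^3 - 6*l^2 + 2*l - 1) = -6*l^6 + 4*l^5 + l^4 + 2*l^2 - 6*l + 10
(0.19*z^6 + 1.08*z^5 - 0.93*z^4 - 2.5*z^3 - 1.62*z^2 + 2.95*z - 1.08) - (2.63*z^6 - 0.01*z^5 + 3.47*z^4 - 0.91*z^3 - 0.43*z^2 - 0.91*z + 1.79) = -2.44*z^6 + 1.09*z^5 - 4.4*z^4 - 1.59*z^3 - 1.19*z^2 + 3.86*z - 2.87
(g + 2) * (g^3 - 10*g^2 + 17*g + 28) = g^4 - 8*g^3 - 3*g^2 + 62*g + 56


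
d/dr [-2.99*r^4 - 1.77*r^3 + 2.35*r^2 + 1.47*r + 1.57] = -11.96*r^3 - 5.31*r^2 + 4.7*r + 1.47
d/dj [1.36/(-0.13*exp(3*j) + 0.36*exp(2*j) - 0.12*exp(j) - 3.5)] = (0.5304*exp(2*j) - 0.9792*exp(j) + 0.1632)*exp(j)/(0.13*exp(3*j) - 0.36*exp(2*j) + 0.12*exp(j) + 3.5)^2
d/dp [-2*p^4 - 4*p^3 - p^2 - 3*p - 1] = -8*p^3 - 12*p^2 - 2*p - 3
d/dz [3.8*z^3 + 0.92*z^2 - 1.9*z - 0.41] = 11.4*z^2 + 1.84*z - 1.9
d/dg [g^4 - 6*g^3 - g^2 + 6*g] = 4*g^3 - 18*g^2 - 2*g + 6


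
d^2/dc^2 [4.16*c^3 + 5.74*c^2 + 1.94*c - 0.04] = 24.96*c + 11.48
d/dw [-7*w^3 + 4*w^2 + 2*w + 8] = -21*w^2 + 8*w + 2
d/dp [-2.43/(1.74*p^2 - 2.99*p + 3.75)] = (8.4564*p - 7.2657)/(1.74*p^2 - 2.99*p + 3.75)^2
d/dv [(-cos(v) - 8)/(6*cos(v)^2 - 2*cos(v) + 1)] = (-6*cos(v)^2 - 96*cos(v) + 17)*sin(v)/(6*sin(v)^2 + 2*cos(v) - 7)^2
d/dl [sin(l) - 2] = cos(l)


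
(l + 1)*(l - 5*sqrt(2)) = l^2 - 5*sqrt(2)*l + l - 5*sqrt(2)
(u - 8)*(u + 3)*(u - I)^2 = u^4 - 5*u^3 - 2*I*u^3 - 25*u^2 + 10*I*u^2 + 5*u + 48*I*u + 24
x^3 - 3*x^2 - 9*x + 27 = (x - 3)^2*(x + 3)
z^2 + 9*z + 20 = (z + 4)*(z + 5)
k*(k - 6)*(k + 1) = k^3 - 5*k^2 - 6*k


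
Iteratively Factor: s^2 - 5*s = (s)*(s - 5)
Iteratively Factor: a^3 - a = (a)*(a^2 - 1) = a*(a + 1)*(a - 1)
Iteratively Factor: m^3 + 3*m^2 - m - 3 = (m - 1)*(m^2 + 4*m + 3) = (m - 1)*(m + 3)*(m + 1)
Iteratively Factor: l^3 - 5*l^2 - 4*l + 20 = (l - 5)*(l^2 - 4) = (l - 5)*(l + 2)*(l - 2)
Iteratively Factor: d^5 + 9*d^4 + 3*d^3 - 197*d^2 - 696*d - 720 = (d - 5)*(d^4 + 14*d^3 + 73*d^2 + 168*d + 144) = (d - 5)*(d + 3)*(d^3 + 11*d^2 + 40*d + 48) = (d - 5)*(d + 3)^2*(d^2 + 8*d + 16) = (d - 5)*(d + 3)^2*(d + 4)*(d + 4)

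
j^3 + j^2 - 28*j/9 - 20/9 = (j - 5/3)*(j + 2/3)*(j + 2)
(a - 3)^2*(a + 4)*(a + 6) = a^4 + 4*a^3 - 27*a^2 - 54*a + 216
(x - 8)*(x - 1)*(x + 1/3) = x^3 - 26*x^2/3 + 5*x + 8/3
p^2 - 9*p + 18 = (p - 6)*(p - 3)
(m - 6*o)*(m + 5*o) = m^2 - m*o - 30*o^2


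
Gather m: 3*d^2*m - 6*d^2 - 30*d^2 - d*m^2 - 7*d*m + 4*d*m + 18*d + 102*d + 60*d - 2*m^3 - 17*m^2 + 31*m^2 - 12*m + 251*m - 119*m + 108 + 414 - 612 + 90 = -36*d^2 + 180*d - 2*m^3 + m^2*(14 - d) + m*(3*d^2 - 3*d + 120)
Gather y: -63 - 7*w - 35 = -7*w - 98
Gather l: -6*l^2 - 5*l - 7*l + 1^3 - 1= -6*l^2 - 12*l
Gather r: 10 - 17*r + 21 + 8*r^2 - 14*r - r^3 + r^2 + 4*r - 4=-r^3 + 9*r^2 - 27*r + 27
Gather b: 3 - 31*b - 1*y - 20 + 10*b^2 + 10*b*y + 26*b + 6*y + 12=10*b^2 + b*(10*y - 5) + 5*y - 5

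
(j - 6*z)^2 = j^2 - 12*j*z + 36*z^2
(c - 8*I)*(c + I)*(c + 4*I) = c^3 - 3*I*c^2 + 36*c + 32*I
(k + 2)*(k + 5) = k^2 + 7*k + 10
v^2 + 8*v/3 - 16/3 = (v - 4/3)*(v + 4)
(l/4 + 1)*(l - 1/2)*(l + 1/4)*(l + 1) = l^4/4 + 19*l^3/16 + 21*l^2/32 - 13*l/32 - 1/8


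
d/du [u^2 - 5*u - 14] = 2*u - 5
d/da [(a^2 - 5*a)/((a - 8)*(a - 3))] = 6*(-a^2 + 8*a - 20)/(a^4 - 22*a^3 + 169*a^2 - 528*a + 576)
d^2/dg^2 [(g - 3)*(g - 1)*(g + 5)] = 6*g + 2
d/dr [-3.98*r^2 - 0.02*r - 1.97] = -7.96*r - 0.02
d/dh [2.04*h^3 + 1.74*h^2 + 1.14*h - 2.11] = 6.12*h^2 + 3.48*h + 1.14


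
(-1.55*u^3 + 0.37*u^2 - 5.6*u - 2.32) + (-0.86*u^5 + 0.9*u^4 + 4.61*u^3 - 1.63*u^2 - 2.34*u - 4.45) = -0.86*u^5 + 0.9*u^4 + 3.06*u^3 - 1.26*u^2 - 7.94*u - 6.77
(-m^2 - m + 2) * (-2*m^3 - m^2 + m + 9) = 2*m^5 + 3*m^4 - 4*m^3 - 12*m^2 - 7*m + 18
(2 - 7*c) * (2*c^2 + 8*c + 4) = -14*c^3 - 52*c^2 - 12*c + 8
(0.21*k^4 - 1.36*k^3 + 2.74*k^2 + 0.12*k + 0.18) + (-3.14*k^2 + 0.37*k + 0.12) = 0.21*k^4 - 1.36*k^3 - 0.4*k^2 + 0.49*k + 0.3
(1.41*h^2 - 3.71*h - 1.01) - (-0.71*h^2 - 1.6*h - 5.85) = 2.12*h^2 - 2.11*h + 4.84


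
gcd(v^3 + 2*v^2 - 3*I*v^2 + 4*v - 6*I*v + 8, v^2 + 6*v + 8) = v + 2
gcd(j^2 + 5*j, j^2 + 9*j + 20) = j + 5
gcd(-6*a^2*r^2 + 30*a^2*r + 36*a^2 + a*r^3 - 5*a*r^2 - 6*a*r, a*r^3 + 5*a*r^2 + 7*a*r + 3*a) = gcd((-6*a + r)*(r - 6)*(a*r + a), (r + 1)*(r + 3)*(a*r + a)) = a*r + a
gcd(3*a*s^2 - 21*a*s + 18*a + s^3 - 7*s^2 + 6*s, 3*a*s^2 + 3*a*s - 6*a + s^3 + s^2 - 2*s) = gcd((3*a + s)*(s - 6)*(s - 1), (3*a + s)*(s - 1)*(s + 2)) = 3*a*s - 3*a + s^2 - s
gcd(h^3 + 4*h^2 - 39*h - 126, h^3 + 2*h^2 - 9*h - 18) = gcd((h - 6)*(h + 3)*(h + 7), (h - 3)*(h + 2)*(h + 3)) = h + 3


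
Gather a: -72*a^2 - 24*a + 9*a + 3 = -72*a^2 - 15*a + 3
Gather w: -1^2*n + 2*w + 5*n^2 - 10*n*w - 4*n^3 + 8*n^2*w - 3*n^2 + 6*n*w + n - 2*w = -4*n^3 + 2*n^2 + w*(8*n^2 - 4*n)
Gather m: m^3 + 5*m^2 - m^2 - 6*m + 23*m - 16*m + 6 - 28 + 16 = m^3 + 4*m^2 + m - 6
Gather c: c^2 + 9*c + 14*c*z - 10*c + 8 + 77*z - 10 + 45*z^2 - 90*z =c^2 + c*(14*z - 1) + 45*z^2 - 13*z - 2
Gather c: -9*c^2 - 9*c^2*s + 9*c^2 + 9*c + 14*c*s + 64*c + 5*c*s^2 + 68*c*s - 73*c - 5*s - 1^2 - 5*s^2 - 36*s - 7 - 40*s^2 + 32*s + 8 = -9*c^2*s + c*(5*s^2 + 82*s) - 45*s^2 - 9*s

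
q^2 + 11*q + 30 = (q + 5)*(q + 6)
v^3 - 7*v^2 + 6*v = v*(v - 6)*(v - 1)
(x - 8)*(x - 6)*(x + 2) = x^3 - 12*x^2 + 20*x + 96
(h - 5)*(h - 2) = h^2 - 7*h + 10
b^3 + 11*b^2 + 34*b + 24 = (b + 1)*(b + 4)*(b + 6)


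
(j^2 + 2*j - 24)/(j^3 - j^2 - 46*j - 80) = (-j^2 - 2*j + 24)/(-j^3 + j^2 + 46*j + 80)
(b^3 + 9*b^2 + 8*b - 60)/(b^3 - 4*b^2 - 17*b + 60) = (b^3 + 9*b^2 + 8*b - 60)/(b^3 - 4*b^2 - 17*b + 60)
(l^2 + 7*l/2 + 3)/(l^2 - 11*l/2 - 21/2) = (l + 2)/(l - 7)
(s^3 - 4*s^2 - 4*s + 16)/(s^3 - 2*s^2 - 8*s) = (s - 2)/s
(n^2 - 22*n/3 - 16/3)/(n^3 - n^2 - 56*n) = (n + 2/3)/(n*(n + 7))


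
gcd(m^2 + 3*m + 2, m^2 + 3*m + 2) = m^2 + 3*m + 2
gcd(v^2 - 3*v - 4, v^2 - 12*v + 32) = v - 4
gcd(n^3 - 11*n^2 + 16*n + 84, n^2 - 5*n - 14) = n^2 - 5*n - 14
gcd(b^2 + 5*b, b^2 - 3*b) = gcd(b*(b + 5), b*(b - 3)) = b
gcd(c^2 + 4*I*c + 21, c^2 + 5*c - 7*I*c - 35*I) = 1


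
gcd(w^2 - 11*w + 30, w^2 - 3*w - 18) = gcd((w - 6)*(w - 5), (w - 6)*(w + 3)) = w - 6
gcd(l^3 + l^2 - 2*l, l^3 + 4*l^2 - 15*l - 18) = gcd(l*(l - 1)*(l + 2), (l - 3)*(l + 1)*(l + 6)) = 1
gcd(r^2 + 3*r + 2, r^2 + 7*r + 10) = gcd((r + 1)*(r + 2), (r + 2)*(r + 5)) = r + 2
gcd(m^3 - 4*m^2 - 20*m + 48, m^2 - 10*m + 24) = m - 6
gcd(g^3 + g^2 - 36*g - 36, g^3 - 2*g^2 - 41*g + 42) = g + 6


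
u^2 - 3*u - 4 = (u - 4)*(u + 1)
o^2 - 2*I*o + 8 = (o - 4*I)*(o + 2*I)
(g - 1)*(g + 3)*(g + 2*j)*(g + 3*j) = g^4 + 5*g^3*j + 2*g^3 + 6*g^2*j^2 + 10*g^2*j - 3*g^2 + 12*g*j^2 - 15*g*j - 18*j^2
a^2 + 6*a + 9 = (a + 3)^2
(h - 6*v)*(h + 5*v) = h^2 - h*v - 30*v^2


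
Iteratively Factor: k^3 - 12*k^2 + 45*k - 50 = (k - 5)*(k^2 - 7*k + 10) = (k - 5)^2*(k - 2)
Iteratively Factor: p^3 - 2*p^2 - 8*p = (p - 4)*(p^2 + 2*p) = p*(p - 4)*(p + 2)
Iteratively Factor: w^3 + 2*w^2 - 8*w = (w - 2)*(w^2 + 4*w) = w*(w - 2)*(w + 4)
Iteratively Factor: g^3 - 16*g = (g)*(g^2 - 16) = g*(g - 4)*(g + 4)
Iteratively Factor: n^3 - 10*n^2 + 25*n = (n - 5)*(n^2 - 5*n) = (n - 5)^2*(n)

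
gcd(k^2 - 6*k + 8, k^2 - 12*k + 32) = k - 4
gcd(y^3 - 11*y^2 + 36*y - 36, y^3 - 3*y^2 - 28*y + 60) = y^2 - 8*y + 12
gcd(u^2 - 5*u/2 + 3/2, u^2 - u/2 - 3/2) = u - 3/2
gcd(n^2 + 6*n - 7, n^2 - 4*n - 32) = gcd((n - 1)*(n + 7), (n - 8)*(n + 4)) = 1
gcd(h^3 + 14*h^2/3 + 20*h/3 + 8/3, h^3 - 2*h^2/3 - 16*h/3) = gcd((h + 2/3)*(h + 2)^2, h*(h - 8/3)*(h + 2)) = h + 2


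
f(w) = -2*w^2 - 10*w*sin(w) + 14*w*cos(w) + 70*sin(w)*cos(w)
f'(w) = -14*w*sin(w) - 10*w*cos(w) - 4*w - 70*sin(w)^2 - 10*sin(w) + 70*cos(w)^2 + 14*cos(w)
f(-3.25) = 20.10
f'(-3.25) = 38.98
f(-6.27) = -164.65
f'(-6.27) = 172.77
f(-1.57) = -20.70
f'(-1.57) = -75.68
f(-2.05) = 15.28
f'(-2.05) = -64.54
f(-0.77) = -49.27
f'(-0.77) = 20.27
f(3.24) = -56.11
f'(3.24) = 79.44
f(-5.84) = -89.91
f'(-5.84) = 163.79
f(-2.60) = 35.19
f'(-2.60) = -4.69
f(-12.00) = -333.68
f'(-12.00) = 275.55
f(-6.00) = -117.11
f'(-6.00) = 174.80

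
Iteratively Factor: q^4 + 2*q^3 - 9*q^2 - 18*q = (q - 3)*(q^3 + 5*q^2 + 6*q) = q*(q - 3)*(q^2 + 5*q + 6) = q*(q - 3)*(q + 3)*(q + 2)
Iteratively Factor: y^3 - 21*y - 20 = (y + 4)*(y^2 - 4*y - 5) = (y + 1)*(y + 4)*(y - 5)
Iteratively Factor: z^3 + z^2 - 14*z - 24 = (z + 2)*(z^2 - z - 12) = (z + 2)*(z + 3)*(z - 4)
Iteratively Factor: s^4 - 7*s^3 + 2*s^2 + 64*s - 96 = (s - 4)*(s^3 - 3*s^2 - 10*s + 24) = (s - 4)^2*(s^2 + s - 6) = (s - 4)^2*(s + 3)*(s - 2)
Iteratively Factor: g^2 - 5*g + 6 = (g - 3)*(g - 2)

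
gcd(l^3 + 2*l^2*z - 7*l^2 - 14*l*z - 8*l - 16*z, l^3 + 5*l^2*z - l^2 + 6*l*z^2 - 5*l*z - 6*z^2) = l + 2*z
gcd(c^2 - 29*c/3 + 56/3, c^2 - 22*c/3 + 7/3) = c - 7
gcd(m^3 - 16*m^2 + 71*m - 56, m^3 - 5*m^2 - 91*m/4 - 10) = m - 8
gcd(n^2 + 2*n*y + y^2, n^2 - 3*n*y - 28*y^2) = 1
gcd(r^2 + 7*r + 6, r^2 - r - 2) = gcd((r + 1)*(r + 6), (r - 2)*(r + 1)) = r + 1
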